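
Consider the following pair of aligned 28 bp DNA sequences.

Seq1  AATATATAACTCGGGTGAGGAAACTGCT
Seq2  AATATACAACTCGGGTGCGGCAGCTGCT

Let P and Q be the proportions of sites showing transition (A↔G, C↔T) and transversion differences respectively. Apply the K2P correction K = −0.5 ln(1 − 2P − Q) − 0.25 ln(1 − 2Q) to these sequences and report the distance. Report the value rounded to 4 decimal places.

The sequences differ at positions 7 (T/C, transition), 18 (A/C, transversion), 21 (A/C, transversion), 23 (A/G, transition).
Of the 4 differences, 2 transitions and 2 transversions over 28 sites: P = 2/28 = 0.071429, Q = 2/28 = 0.071429.
d = −0.5·ln(0.785713) − 0.25·ln(0.857142) = −0.5·(-0.241164) − 0.25·(-0.154152) = 0.1591.

0.1591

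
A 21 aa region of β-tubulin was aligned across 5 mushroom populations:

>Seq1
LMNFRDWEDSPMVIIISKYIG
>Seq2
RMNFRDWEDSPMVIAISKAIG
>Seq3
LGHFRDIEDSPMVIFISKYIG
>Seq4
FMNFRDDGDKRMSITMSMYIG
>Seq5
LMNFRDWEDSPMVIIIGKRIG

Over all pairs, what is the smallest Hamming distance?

2

Pairwise Hamming distances:
  Seq1 vs Seq2: 3
  Seq1 vs Seq3: 4
  Seq1 vs Seq4: 9
  Seq1 vs Seq5: 2
  Seq2 vs Seq3: 6
  Seq2 vs Seq4: 10
  Seq2 vs Seq5: 4
  Seq3 vs Seq4: 11
  Seq3 vs Seq5: 6
  Seq4 vs Seq5: 11
The smallest is 2, between Seq1 and Seq5.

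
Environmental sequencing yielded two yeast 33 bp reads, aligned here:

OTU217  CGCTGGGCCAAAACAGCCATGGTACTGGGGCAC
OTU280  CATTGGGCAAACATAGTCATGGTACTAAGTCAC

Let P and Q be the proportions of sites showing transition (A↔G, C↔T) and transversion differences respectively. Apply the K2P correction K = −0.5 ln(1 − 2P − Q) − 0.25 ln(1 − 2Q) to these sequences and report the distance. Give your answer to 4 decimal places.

0.3532

Differing sites — 2:G/A (Ti); 3:C/T (Ti); 9:C/A (Tv); 12:A/C (Tv); 14:C/T (Ti); 17:C/T (Ti); 27:G/A (Ti); 28:G/A (Ti); 30:G/T (Tv).
Of the 9 differences, 6 transitions and 3 transversions over 33 sites: P = 6/33 = 0.181818, Q = 3/33 = 0.090909.
d = −0.5·ln(0.545455) − 0.25·ln(0.818182) = −0.5·(-0.606135) − 0.25·(-0.200670) = 0.3532.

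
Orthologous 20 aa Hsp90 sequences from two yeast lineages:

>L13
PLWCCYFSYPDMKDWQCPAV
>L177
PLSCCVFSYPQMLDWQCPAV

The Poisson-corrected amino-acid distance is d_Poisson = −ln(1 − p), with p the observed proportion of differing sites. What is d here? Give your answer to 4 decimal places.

The sequences differ at positions 3 (W/S), 6 (Y/V), 11 (D/Q), 13 (K/L).
p = 4/20 = 0.200000.
d = −ln(1 − 0.200000) = −ln(0.800000) = 0.2231.

0.2231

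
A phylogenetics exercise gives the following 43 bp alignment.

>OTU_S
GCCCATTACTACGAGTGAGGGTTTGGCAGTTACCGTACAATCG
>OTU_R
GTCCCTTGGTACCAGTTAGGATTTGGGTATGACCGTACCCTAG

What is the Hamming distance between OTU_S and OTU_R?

14

Mismatches occur at site 2 (C→T), site 5 (A→C), site 8 (A→G), site 9 (C→G), site 13 (G→C), site 17 (G→T), site 21 (G→A), site 27 (C→G), site 28 (A→T), site 29 (G→A), site 31 (T→G), site 39 (A→C), site 40 (A→C), site 42 (C→A).
That gives 14 mismatches out of 43 aligned sites, so the Hamming distance is 14.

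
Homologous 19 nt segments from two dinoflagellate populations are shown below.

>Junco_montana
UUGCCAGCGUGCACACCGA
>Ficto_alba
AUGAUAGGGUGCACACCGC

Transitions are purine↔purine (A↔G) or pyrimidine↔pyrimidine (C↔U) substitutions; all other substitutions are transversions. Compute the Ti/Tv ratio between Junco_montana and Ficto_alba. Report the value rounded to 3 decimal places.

The sequences differ at positions 1 (U/A, transversion), 4 (C/A, transversion), 5 (C/U, transition), 8 (C/G, transversion), 19 (A/C, transversion).
Of the 5 differences, 1 transition and 4 transversions, so Ti/Tv = 1/4 = 0.250.

0.250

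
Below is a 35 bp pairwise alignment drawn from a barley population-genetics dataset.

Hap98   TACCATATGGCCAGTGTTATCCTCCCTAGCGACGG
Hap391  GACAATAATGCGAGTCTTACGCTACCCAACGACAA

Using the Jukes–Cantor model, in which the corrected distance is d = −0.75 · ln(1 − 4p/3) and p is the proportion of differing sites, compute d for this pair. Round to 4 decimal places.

0.5128

Differing sites — 1:T/G; 4:C/A; 8:T/A; 9:G/T; 12:C/G; 16:G/C; 20:T/C; 21:C/G; 24:C/A; 27:T/C; 29:G/A; 34:G/A; 35:G/A.
p = 13/35 = 0.371429.
d = −0.75 · ln(1 − (4/3)·0.371429) = −0.75 · ln(0.504761) = −0.75 · (-0.683670) = 0.5128.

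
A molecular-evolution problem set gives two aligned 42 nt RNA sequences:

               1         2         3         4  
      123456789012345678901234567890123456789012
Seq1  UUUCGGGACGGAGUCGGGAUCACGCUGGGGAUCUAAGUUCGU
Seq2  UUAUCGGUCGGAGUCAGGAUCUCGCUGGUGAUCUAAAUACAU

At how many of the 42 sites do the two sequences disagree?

10

Mismatches occur at site 3 (U↔A), site 4 (C↔U), site 5 (G↔C), site 8 (A↔U), site 16 (G↔A), site 22 (A↔U), site 29 (G↔U), site 37 (G↔A), site 39 (U↔A), site 41 (G↔A).
That gives 10 mismatches out of 42 aligned sites, so the Hamming distance is 10.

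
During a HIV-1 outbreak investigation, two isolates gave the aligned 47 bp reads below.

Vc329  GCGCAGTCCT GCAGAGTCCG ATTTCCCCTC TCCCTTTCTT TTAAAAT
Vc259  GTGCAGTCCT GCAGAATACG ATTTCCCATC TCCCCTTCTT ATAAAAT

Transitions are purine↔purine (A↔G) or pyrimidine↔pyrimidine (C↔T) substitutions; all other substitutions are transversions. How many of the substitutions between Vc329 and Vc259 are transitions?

3

Mismatches occur at site 2 (C↔T, transition), site 16 (G↔A, transition), site 18 (C↔A, transversion), site 28 (C↔A, transversion), site 35 (T↔C, transition), site 41 (T↔A, transversion).
Of the 6 differences, 3 transitions and 3 transversions, so the answer is 3.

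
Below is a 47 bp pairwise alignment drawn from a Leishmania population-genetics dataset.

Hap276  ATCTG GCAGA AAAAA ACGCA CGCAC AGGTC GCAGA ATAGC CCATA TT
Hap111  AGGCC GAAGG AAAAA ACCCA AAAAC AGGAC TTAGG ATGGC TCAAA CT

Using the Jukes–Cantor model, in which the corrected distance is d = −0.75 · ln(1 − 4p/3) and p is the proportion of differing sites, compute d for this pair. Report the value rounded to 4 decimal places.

0.5360

The sequences differ at positions 2 (T/G), 3 (C/G), 4 (T/C), 5 (G/C), 7 (C/A), 10 (A/G), 18 (G/C), 21 (C/A), 22 (G/A), 23 (C/A), 29 (T/A), 31 (G/T), 32 (C/T), 35 (A/G), 38 (A/G), 41 (C/T), 44 (T/A), 46 (T/C).
p = 18/47 = 0.382979.
d = −0.75 · ln(1 − (4/3)·0.382979) = −0.75 · ln(0.489361) = −0.75 · (-0.714655) = 0.5360.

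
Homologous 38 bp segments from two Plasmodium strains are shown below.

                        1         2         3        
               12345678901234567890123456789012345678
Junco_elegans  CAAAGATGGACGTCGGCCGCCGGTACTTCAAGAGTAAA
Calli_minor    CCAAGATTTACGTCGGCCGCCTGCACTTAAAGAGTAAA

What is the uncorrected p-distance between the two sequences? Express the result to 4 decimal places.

0.1579

The sequences differ at positions 2 (A/C), 8 (G/T), 9 (G/T), 22 (G/T), 24 (T/C), 29 (C/A).
There are 6 differences over 38 sites, so p = 6/38 = 0.1579.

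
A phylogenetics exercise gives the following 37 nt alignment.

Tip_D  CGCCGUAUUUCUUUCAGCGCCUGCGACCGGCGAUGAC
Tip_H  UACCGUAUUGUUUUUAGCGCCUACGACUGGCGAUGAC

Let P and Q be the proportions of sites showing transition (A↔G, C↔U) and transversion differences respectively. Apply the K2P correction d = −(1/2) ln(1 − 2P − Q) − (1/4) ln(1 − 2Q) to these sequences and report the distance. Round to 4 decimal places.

0.2303

Differing sites — 1:C/U (Ti); 2:G/A (Ti); 10:U/G (Tv); 11:C/U (Ti); 15:C/U (Ti); 23:G/A (Ti); 28:C/U (Ti).
Of the 7 differences, 6 transitions and 1 transversion over 37 sites: P = 6/37 = 0.162162, Q = 1/37 = 0.027027.
d = −0.5·ln(0.648649) − 0.25·ln(0.945946) = −0.5·(-0.432864) − 0.25·(-0.055570) = 0.2303.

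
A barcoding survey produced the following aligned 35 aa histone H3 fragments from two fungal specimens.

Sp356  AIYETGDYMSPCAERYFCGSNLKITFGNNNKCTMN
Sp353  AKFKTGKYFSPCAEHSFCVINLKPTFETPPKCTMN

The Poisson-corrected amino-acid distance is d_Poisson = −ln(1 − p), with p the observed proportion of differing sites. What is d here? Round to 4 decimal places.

0.5108

Differing sites — 2:I/K; 3:Y/F; 4:E/K; 7:D/K; 9:M/F; 15:R/H; 16:Y/S; 19:G/V; 20:S/I; 24:I/P; 27:G/E; 28:N/T; 29:N/P; 30:N/P.
p = 14/35 = 0.400000.
d = −ln(1 − 0.400000) = −ln(0.600000) = 0.5108.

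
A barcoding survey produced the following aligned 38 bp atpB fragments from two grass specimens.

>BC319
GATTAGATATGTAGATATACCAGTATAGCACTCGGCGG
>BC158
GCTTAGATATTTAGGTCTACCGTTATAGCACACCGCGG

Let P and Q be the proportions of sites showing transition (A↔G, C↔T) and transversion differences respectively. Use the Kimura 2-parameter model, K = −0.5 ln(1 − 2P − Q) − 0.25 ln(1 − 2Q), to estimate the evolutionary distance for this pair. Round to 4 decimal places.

Differing sites — 2:A/C (Tv); 11:G/T (Tv); 15:A/G (Ti); 17:A/C (Tv); 22:A/G (Ti); 23:G/T (Tv); 32:T/A (Tv); 34:G/C (Tv).
Of the 8 differences, 2 transitions and 6 transversions over 38 sites: P = 2/38 = 0.052632, Q = 6/38 = 0.157895.
d = −0.5·ln(0.736841) − 0.25·ln(0.684210) = −0.5·(-0.305383) − 0.25·(-0.379490) = 0.2476.

0.2476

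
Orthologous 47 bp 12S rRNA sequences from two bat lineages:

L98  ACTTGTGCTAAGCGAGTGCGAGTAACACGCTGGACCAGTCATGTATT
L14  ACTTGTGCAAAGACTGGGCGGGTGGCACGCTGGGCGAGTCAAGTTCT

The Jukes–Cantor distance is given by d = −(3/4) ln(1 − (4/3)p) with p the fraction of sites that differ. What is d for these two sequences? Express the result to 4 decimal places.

0.3451

The sequences differ at positions 9 (T/A), 13 (C/A), 14 (G/C), 15 (A/T), 17 (T/G), 21 (A/G), 24 (A/G), 25 (A/G), 34 (A/G), 36 (C/G), 42 (T/A), 45 (A/T), 46 (T/C).
p = 13/47 = 0.276596.
d = −0.75 · ln(1 − (4/3)·0.276596) = −0.75 · ln(0.631205) = −0.75 · (-0.460125) = 0.3451.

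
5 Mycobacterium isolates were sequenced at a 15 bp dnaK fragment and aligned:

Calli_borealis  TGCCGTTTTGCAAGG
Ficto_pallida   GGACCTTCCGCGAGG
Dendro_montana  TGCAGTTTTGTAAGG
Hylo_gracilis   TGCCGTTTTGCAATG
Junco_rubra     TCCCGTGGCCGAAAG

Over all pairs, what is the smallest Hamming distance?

Pairwise Hamming distances:
  Calli_borealis vs Ficto_pallida: 6
  Calli_borealis vs Dendro_montana: 2
  Calli_borealis vs Hylo_gracilis: 1
  Calli_borealis vs Junco_rubra: 7
  Ficto_pallida vs Dendro_montana: 8
  Ficto_pallida vs Hylo_gracilis: 7
  Ficto_pallida vs Junco_rubra: 10
  Dendro_montana vs Hylo_gracilis: 3
  Dendro_montana vs Junco_rubra: 8
  Hylo_gracilis vs Junco_rubra: 7
The smallest is 1, between Calli_borealis and Hylo_gracilis.

1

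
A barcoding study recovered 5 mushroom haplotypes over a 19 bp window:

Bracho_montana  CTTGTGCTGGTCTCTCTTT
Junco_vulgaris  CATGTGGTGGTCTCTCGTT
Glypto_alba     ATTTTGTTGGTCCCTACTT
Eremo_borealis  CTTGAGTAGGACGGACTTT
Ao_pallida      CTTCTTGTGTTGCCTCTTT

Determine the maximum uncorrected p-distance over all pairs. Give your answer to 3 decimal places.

0.579

Pairwise Hamming distances:
  Bracho_montana vs Junco_vulgaris: 3
  Bracho_montana vs Glypto_alba: 6
  Bracho_montana vs Eremo_borealis: 7
  Bracho_montana vs Ao_pallida: 6
  Junco_vulgaris vs Glypto_alba: 7
  Junco_vulgaris vs Eremo_borealis: 9
  Junco_vulgaris vs Ao_pallida: 7
  Glypto_alba vs Eremo_borealis: 10
  Glypto_alba vs Ao_pallida: 8
  Eremo_borealis vs Ao_pallida: 11
The largest is 11 mismatches, between Eremo_borealis and Ao_pallida; p = 11/19 = 0.579.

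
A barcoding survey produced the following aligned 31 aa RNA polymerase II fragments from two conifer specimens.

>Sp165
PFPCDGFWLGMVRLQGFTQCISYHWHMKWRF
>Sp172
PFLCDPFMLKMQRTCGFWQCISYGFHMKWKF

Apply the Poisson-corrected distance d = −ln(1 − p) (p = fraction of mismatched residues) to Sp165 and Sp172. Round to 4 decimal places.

Differing sites — 3:P/L; 6:G/P; 8:W/M; 10:G/K; 12:V/Q; 14:L/T; 15:Q/C; 18:T/W; 24:H/G; 25:W/F; 30:R/K.
p = 11/31 = 0.354839.
d = −ln(1 − 0.354839) = −ln(0.645161) = 0.4383.

0.4383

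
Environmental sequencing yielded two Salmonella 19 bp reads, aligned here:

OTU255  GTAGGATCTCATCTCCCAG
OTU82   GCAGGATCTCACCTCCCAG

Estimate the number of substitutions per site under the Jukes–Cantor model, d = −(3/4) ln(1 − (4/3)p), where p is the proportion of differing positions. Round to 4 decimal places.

Mismatches occur at site 2 (T/C), site 12 (T/C).
p = 2/19 = 0.105263.
d = −0.75 · ln(1 − (4/3)·0.105263) = −0.75 · ln(0.859649) = −0.75 · (-0.151231) = 0.1134.

0.1134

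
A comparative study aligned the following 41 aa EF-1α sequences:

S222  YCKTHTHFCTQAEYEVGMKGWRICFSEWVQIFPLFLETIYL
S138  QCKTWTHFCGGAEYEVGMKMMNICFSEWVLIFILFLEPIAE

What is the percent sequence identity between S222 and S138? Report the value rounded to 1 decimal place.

70.7%

Mismatches occur at site 1 (Y→Q), site 5 (H→W), site 10 (T→G), site 11 (Q→G), site 20 (G→M), site 21 (W→M), site 22 (R→N), site 30 (Q→L), site 33 (P→I), site 38 (T→P), site 40 (Y→A), site 41 (L→E).
29 of the 41 sites match, so the percent identity is 29/41 × 100 = 70.7%.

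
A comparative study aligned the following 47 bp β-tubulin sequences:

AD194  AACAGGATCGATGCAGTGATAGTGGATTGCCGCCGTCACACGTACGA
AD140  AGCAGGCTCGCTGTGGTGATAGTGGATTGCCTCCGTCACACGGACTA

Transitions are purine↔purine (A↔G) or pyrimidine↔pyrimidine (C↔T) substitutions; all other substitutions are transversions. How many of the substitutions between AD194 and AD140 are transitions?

3

Differing sites — 2:A/G (Ti); 7:A/C (Tv); 11:A/C (Tv); 14:C/T (Ti); 15:A/G (Ti); 32:G/T (Tv); 43:T/G (Tv); 46:G/T (Tv).
Of the 8 differences, 3 transitions and 5 transversions, so the answer is 3.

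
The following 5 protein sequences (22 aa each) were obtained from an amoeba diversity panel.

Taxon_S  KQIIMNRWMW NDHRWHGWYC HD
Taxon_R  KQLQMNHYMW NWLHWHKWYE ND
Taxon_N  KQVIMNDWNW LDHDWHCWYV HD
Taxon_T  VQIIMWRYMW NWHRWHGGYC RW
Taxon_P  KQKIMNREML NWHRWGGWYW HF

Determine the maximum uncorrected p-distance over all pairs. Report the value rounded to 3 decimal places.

Pairwise Hamming distances:
  Taxon_S vs Taxon_R: 10
  Taxon_S vs Taxon_N: 7
  Taxon_S vs Taxon_T: 7
  Taxon_S vs Taxon_P: 7
  Taxon_R vs Taxon_N: 12
  Taxon_R vs Taxon_T: 12
  Taxon_R vs Taxon_P: 12
  Taxon_N vs Taxon_T: 14
  Taxon_N vs Taxon_P: 12
  Taxon_T vs Taxon_P: 10
The largest is 14 mismatches, between Taxon_N and Taxon_T; p = 14/22 = 0.636.

0.636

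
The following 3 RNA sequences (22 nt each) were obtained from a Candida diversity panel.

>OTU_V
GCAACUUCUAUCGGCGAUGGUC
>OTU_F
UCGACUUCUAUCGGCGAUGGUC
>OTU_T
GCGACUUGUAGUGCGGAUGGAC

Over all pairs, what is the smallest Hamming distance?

2

Pairwise Hamming distances:
  OTU_V vs OTU_F: 2
  OTU_V vs OTU_T: 7
  OTU_F vs OTU_T: 7
The smallest is 2, between OTU_V and OTU_F.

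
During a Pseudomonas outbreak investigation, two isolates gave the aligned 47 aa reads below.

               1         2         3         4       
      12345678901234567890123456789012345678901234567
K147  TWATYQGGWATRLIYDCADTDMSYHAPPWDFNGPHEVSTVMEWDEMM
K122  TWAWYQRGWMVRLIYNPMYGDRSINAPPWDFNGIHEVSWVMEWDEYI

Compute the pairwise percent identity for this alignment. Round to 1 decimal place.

66.0%

Mismatches occur at site 4 (T↔W), site 7 (G↔R), site 10 (A↔M), site 11 (T↔V), site 16 (D↔N), site 17 (C↔P), site 18 (A↔M), site 19 (D↔Y), site 20 (T↔G), site 22 (M↔R), site 24 (Y↔I), site 25 (H↔N), site 34 (P↔I), site 39 (T↔W), site 46 (M↔Y), site 47 (M↔I).
31 of the 47 sites match, so the percent identity is 31/47 × 100 = 66.0%.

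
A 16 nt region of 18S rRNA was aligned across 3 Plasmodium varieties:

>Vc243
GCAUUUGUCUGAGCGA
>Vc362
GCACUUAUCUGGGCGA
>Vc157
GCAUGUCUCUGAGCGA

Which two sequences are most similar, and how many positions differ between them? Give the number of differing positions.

2

Pairwise Hamming distances:
  Vc243 vs Vc362: 3
  Vc243 vs Vc157: 2
  Vc362 vs Vc157: 4
The smallest is 2, between Vc243 and Vc157.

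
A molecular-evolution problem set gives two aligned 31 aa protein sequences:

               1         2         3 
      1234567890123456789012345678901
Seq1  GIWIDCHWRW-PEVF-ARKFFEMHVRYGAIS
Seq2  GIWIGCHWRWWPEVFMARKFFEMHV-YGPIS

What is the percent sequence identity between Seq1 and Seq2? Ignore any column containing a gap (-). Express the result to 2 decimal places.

92.86%

Excluding the 3 gap columns leaves 28 comparable sites.
Differing sites — 5:D/G; 29:A/P.
26 of the 28 comparable sites match, so the percent identity is 26/28 × 100 = 92.86%.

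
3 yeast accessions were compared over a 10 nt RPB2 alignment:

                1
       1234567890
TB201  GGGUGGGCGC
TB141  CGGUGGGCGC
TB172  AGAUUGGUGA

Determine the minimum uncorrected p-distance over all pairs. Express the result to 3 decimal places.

0.100

Pairwise Hamming distances:
  TB201 vs TB141: 1
  TB201 vs TB172: 5
  TB141 vs TB172: 5
The smallest is 1 mismatch, between TB201 and TB141; p = 1/10 = 0.100.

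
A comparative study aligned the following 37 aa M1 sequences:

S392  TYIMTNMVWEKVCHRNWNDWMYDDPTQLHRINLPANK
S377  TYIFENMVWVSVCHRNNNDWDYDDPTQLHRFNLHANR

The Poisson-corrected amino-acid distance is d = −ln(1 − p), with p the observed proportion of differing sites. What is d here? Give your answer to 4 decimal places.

0.2787

Mismatches occur at site 4 (M→F), site 5 (T→E), site 10 (E→V), site 11 (K→S), site 17 (W→N), site 21 (M→D), site 31 (I→F), site 34 (P→H), site 37 (K→R).
p = 9/37 = 0.243243.
d = −ln(1 − 0.243243) = −ln(0.756757) = 0.2787.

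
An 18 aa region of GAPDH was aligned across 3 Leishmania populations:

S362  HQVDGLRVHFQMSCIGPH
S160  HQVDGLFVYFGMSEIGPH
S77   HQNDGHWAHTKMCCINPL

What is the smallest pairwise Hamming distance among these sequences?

4

Pairwise Hamming distances:
  S362 vs S160: 4
  S362 vs S77: 9
  S160 vs S77: 11
The smallest is 4, between S362 and S160.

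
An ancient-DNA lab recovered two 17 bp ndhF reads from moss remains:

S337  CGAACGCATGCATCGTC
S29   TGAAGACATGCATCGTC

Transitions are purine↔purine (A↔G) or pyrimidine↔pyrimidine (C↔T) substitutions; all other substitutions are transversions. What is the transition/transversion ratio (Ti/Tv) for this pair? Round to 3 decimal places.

The sequences differ at positions 1 (C/T, transition), 5 (C/G, transversion), 6 (G/A, transition).
Of the 3 differences, 2 transitions and 1 transversion, so Ti/Tv = 2/1 = 2.000.

2.000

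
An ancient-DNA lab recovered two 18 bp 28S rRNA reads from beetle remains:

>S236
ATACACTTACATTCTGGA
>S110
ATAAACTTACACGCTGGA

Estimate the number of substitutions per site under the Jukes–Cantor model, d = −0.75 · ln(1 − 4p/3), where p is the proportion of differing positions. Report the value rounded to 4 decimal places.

0.1885

The sequences differ at positions 4 (C/A), 12 (T/C), 13 (T/G).
p = 3/18 = 0.166667.
d = −0.75 · ln(1 − (4/3)·0.166667) = −0.75 · ln(0.777777) = −0.75 · (-0.251315) = 0.1885.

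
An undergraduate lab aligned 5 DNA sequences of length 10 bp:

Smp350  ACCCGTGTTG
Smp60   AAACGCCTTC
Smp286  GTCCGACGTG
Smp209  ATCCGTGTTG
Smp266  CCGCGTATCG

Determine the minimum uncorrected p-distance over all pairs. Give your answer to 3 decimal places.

Pairwise Hamming distances:
  Smp350 vs Smp60: 5
  Smp350 vs Smp286: 5
  Smp350 vs Smp209: 1
  Smp350 vs Smp266: 4
  Smp60 vs Smp286: 6
  Smp60 vs Smp209: 5
  Smp60 vs Smp266: 7
  Smp286 vs Smp209: 4
  Smp286 vs Smp266: 7
  Smp209 vs Smp266: 5
The smallest is 1 mismatch, between Smp350 and Smp209; p = 1/10 = 0.100.

0.100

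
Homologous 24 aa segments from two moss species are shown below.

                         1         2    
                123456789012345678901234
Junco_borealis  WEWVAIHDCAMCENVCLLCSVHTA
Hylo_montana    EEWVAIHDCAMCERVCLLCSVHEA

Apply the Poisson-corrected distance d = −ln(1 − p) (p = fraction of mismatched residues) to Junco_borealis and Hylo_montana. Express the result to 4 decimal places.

0.1335

Differing sites — 1:W/E; 14:N/R; 23:T/E.
p = 3/24 = 0.125000.
d = −ln(1 − 0.125000) = −ln(0.875000) = 0.1335.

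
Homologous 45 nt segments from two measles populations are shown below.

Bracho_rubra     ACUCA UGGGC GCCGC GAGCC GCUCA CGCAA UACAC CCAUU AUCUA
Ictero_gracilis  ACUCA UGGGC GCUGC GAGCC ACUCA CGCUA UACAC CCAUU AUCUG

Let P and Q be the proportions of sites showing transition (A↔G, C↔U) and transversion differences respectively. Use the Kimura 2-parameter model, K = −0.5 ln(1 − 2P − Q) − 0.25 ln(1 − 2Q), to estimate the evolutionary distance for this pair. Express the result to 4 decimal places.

0.0959

The sequences differ at positions 13 (C/U, transition), 21 (G/A, transition), 29 (A/U, transversion), 45 (A/G, transition).
Of the 4 differences, 3 transitions and 1 transversion over 45 sites: P = 3/45 = 0.066667, Q = 1/45 = 0.022222.
d = −0.5·ln(0.844444) − 0.25·ln(0.955556) = −0.5·(-0.169077) − 0.25·(-0.045462) = 0.0959.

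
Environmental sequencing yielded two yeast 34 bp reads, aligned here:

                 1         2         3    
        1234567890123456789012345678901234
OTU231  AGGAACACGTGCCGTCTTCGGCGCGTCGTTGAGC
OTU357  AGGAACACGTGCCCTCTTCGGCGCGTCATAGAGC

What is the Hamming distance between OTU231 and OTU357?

3

Mismatches occur at site 14 (G→C), site 28 (G→A), site 30 (T→A).
That gives 3 mismatches out of 34 aligned sites, so the Hamming distance is 3.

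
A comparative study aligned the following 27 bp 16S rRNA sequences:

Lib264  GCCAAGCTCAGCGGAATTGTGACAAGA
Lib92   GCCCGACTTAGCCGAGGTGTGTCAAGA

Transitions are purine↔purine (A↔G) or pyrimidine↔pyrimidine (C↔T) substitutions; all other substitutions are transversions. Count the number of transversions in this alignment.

4

Mismatches occur at site 4 (A→C, transversion), site 5 (A→G, transition), site 6 (G→A, transition), site 9 (C→T, transition), site 13 (G→C, transversion), site 16 (A→G, transition), site 17 (T→G, transversion), site 22 (A→T, transversion).
Of the 8 differences, 4 transitions and 4 transversions, so the answer is 4.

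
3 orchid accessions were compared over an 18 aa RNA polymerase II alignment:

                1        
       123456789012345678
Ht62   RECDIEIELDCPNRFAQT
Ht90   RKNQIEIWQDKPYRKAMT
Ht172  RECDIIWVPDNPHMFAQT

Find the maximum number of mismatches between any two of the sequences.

12

Pairwise Hamming distances:
  Ht62 vs Ht90: 9
  Ht62 vs Ht172: 7
  Ht90 vs Ht172: 12
The largest is 12, between Ht90 and Ht172.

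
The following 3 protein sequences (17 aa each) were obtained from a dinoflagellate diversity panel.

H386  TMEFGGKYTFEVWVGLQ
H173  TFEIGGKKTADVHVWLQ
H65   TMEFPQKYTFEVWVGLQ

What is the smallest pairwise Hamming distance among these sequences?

2

Pairwise Hamming distances:
  H386 vs H173: 7
  H386 vs H65: 2
  H173 vs H65: 9
The smallest is 2, between H386 and H65.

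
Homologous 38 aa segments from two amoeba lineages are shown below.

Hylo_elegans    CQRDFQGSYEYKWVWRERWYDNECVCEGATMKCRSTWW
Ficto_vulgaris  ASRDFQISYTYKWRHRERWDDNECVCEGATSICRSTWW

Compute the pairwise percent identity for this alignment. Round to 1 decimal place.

The sequences differ at positions 1 (C/A), 2 (Q/S), 7 (G/I), 10 (E/T), 14 (V/R), 15 (W/H), 20 (Y/D), 31 (M/S), 32 (K/I).
29 of the 38 sites match, so the percent identity is 29/38 × 100 = 76.3%.

76.3%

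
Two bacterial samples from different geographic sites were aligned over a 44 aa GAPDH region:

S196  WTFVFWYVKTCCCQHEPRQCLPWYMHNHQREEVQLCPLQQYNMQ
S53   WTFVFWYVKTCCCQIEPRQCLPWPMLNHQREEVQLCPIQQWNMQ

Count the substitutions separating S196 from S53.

The sequences differ at positions 15 (H/I), 24 (Y/P), 26 (H/L), 38 (L/I), 41 (Y/W).
That gives 5 mismatches out of 44 aligned sites, so the Hamming distance is 5.

5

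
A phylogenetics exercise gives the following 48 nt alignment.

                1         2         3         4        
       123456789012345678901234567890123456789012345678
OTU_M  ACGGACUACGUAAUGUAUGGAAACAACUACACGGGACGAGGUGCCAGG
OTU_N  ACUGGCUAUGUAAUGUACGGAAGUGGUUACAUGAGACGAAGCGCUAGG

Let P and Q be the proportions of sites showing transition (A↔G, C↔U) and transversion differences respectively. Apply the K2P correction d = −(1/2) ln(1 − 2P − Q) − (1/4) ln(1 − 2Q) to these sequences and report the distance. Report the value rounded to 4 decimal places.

0.4240

The sequences differ at positions 3 (G/U, transversion), 5 (A/G, transition), 9 (C/U, transition), 18 (U/C, transition), 23 (A/G, transition), 24 (C/U, transition), 25 (A/G, transition), 26 (A/G, transition), 27 (C/U, transition), 32 (C/U, transition), 34 (G/A, transition), 40 (G/A, transition), 42 (U/C, transition), 45 (C/U, transition).
Of the 14 differences, 13 transitions and 1 transversion over 48 sites: P = 13/48 = 0.270833, Q = 1/48 = 0.020833.
d = −0.5·ln(0.437501) − 0.25·ln(0.958334) = −0.5·(-0.826676) − 0.25·(-0.042559) = 0.4240.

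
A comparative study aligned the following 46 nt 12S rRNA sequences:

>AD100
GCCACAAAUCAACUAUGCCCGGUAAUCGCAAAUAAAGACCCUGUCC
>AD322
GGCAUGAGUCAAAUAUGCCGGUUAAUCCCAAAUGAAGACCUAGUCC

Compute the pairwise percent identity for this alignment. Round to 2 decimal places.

76.09%

Differing sites — 2:C/G; 5:C/U; 6:A/G; 8:A/G; 13:C/A; 20:C/G; 22:G/U; 28:G/C; 34:A/G; 41:C/U; 42:U/A.
35 of the 46 sites match, so the percent identity is 35/46 × 100 = 76.09%.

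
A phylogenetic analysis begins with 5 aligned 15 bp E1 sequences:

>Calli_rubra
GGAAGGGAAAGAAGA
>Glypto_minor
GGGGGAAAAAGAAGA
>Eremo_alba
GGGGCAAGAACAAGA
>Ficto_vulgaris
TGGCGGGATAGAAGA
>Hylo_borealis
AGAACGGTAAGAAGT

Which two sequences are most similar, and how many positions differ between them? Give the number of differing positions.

Pairwise Hamming distances:
  Calli_rubra vs Glypto_minor: 4
  Calli_rubra vs Eremo_alba: 7
  Calli_rubra vs Ficto_vulgaris: 4
  Calli_rubra vs Hylo_borealis: 4
  Glypto_minor vs Eremo_alba: 3
  Glypto_minor vs Ficto_vulgaris: 5
  Glypto_minor vs Hylo_borealis: 8
  Eremo_alba vs Ficto_vulgaris: 8
  Eremo_alba vs Hylo_borealis: 8
  Ficto_vulgaris vs Hylo_borealis: 7
The smallest is 3, between Glypto_minor and Eremo_alba.

3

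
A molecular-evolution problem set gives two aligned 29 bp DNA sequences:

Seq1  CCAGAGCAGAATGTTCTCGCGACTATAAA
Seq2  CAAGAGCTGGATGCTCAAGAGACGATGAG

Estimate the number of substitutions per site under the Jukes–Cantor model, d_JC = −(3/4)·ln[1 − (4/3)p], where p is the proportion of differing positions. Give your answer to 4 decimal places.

0.4618

Mismatches occur at site 2 (C↔A), site 8 (A↔T), site 10 (A↔G), site 14 (T↔C), site 17 (T↔A), site 18 (C↔A), site 20 (C↔A), site 24 (T↔G), site 27 (A↔G), site 29 (A↔G).
p = 10/29 = 0.344828.
d = −0.75 · ln(1 − (4/3)·0.344828) = −0.75 · ln(0.540229) = −0.75 · (-0.615762) = 0.4618.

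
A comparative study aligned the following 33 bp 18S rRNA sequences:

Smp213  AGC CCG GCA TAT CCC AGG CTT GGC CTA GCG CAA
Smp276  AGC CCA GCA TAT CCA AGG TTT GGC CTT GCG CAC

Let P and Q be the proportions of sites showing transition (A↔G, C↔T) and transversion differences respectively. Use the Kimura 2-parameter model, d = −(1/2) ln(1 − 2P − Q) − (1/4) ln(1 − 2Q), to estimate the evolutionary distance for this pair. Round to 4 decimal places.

Mismatches occur at site 6 (G→A, transition), site 15 (C→A, transversion), site 19 (C→T, transition), site 27 (A→T, transversion), site 33 (A→C, transversion).
Of the 5 differences, 2 transitions and 3 transversions over 33 sites: P = 2/33 = 0.060606, Q = 3/33 = 0.090909.
d = −0.5·ln(0.787879) − 0.25·ln(0.818182) = −0.5·(-0.238411) − 0.25·(-0.200670) = 0.1694.

0.1694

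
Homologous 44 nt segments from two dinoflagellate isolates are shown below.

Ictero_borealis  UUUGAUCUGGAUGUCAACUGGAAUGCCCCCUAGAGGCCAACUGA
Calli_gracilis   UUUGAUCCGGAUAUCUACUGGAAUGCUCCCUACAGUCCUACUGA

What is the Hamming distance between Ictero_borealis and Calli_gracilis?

7

Differing sites — 8:U/C; 13:G/A; 16:A/U; 27:C/U; 33:G/C; 36:G/U; 39:A/U.
That gives 7 mismatches out of 44 aligned sites, so the Hamming distance is 7.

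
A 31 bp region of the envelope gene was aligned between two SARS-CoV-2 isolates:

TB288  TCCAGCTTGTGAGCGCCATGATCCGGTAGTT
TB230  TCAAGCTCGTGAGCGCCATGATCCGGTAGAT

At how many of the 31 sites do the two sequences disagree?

The sequences differ at positions 3 (C/A), 8 (T/C), 30 (T/A).
That gives 3 mismatches out of 31 aligned sites, so the Hamming distance is 3.

3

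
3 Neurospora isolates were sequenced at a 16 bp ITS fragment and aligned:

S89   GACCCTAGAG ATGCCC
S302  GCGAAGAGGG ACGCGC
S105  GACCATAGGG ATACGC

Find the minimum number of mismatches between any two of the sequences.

4

Pairwise Hamming distances:
  S89 vs S302: 8
  S89 vs S105: 4
  S302 vs S105: 6
The smallest is 4, between S89 and S105.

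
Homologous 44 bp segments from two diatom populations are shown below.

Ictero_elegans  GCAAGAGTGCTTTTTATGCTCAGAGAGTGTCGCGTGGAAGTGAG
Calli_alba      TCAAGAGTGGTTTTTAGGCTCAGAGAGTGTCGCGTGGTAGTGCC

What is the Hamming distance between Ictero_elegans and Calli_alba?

Mismatches occur at site 1 (G↔T), site 10 (C↔G), site 17 (T↔G), site 38 (A↔T), site 43 (A↔C), site 44 (G↔C).
That gives 6 mismatches out of 44 aligned sites, so the Hamming distance is 6.

6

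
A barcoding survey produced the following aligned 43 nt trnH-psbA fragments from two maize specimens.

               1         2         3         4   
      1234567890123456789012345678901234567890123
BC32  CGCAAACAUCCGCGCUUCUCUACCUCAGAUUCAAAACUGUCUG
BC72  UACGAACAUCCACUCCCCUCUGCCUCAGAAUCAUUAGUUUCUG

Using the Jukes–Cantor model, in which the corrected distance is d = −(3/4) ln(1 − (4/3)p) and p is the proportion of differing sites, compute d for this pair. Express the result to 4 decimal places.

Differing sites — 1:C/U; 2:G/A; 4:A/G; 12:G/A; 14:G/U; 16:U/C; 17:U/C; 22:A/G; 30:U/A; 34:A/U; 35:A/U; 37:C/G; 39:G/U.
p = 13/43 = 0.302326.
d = −0.75 · ln(1 − (4/3)·0.302326) = −0.75 · ln(0.596899) = −0.75 · (-0.516007) = 0.3870.

0.3870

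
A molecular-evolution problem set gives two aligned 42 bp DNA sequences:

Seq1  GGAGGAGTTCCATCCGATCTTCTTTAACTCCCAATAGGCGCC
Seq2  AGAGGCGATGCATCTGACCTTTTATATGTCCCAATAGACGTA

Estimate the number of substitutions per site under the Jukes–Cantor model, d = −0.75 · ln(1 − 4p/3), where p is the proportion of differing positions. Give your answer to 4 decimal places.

0.3992

Differing sites — 1:G/A; 6:A/C; 8:T/A; 10:C/G; 15:C/T; 18:T/C; 22:C/T; 24:T/A; 27:A/T; 28:C/G; 38:G/A; 41:C/T; 42:C/A.
p = 13/42 = 0.309524.
d = −0.75 · ln(1 − (4/3)·0.309524) = −0.75 · ln(0.587301) = −0.75 · (-0.532218) = 0.3992.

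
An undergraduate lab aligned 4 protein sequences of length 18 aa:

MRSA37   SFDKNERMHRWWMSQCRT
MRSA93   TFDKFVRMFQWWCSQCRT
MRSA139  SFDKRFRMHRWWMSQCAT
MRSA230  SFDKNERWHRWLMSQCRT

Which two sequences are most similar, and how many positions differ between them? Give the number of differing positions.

Pairwise Hamming distances:
  MRSA37 vs MRSA93: 6
  MRSA37 vs MRSA139: 3
  MRSA37 vs MRSA230: 2
  MRSA93 vs MRSA139: 7
  MRSA93 vs MRSA230: 8
  MRSA139 vs MRSA230: 5
The smallest is 2, between MRSA37 and MRSA230.

2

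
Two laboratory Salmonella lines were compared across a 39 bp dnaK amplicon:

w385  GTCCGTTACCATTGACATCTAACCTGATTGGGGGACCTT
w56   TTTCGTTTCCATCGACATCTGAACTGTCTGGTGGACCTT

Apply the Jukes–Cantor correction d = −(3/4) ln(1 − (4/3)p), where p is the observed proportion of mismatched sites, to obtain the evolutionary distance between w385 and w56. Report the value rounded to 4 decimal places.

0.2758

Differing sites — 1:G/T; 3:C/T; 8:A/T; 13:T/C; 21:A/G; 23:C/A; 27:A/T; 28:T/C; 32:G/T.
p = 9/39 = 0.230769.
d = −0.75 · ln(1 − (4/3)·0.230769) = −0.75 · ln(0.692308) = −0.75 · (-0.367724) = 0.2758.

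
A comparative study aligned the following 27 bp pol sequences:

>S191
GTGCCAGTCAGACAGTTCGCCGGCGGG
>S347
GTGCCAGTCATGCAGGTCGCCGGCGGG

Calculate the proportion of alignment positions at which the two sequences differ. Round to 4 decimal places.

0.1111

The sequences differ at positions 11 (G/T), 12 (A/G), 16 (T/G).
There are 3 differences over 27 sites, so p = 3/27 = 0.1111.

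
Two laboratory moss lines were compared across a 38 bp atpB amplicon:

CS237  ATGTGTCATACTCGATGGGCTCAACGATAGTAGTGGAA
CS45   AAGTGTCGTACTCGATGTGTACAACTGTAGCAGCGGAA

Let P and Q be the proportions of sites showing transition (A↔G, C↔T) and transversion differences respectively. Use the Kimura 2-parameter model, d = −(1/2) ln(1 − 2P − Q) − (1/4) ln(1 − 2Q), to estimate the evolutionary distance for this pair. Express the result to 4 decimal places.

0.2889

Mismatches occur at site 2 (T→A, transversion), site 8 (A→G, transition), site 18 (G→T, transversion), site 20 (C→T, transition), site 21 (T→A, transversion), site 26 (G→T, transversion), site 27 (A→G, transition), site 31 (T→C, transition), site 34 (T→C, transition).
Of the 9 differences, 5 transitions and 4 transversions over 38 sites: P = 5/38 = 0.131579, Q = 4/38 = 0.105263.
d = −0.5·ln(0.631579) − 0.25·ln(0.789474) = −0.5·(-0.459532) − 0.25·(-0.236388) = 0.2889.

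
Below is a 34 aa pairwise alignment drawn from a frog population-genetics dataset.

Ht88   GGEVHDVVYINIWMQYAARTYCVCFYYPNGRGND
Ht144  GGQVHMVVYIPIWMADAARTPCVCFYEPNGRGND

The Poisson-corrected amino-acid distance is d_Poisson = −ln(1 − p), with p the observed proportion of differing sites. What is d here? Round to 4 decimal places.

Differing sites — 3:E/Q; 6:D/M; 11:N/P; 15:Q/A; 16:Y/D; 21:Y/P; 27:Y/E.
p = 7/34 = 0.205882.
d = −ln(1 − 0.205882) = −ln(0.794118) = 0.2305.

0.2305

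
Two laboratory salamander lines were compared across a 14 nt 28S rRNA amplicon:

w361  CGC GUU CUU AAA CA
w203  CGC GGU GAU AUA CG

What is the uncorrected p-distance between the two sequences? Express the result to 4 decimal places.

The sequences differ at positions 5 (U/G), 7 (C/G), 8 (U/A), 11 (A/U), 14 (A/G).
There are 5 differences over 14 sites, so p = 5/14 = 0.3571.

0.3571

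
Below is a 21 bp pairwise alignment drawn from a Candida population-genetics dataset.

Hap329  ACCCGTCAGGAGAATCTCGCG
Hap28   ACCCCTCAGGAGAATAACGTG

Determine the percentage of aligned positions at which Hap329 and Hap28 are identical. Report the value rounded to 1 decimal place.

The sequences differ at positions 5 (G/C), 16 (C/A), 17 (T/A), 20 (C/T).
17 of the 21 sites match, so the percent identity is 17/21 × 100 = 81.0%.

81.0%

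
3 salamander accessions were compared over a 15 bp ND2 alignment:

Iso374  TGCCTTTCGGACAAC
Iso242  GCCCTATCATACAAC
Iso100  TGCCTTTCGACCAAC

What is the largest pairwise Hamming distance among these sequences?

Pairwise Hamming distances:
  Iso374 vs Iso242: 5
  Iso374 vs Iso100: 2
  Iso242 vs Iso100: 6
The largest is 6, between Iso242 and Iso100.

6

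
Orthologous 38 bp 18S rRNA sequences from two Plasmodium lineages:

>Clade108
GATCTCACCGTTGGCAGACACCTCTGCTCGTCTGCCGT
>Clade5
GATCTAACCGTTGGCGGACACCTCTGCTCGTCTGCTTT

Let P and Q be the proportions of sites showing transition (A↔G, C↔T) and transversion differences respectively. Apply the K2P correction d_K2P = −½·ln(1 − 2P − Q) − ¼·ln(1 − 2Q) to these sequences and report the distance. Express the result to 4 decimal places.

0.1137

Mismatches occur at site 6 (C→A, transversion), site 16 (A→G, transition), site 36 (C→T, transition), site 37 (G→T, transversion).
Of the 4 differences, 2 transitions and 2 transversions over 38 sites: P = 2/38 = 0.052632, Q = 2/38 = 0.052632.
d = −0.5·ln(0.842104) − 0.25·ln(0.894736) = −0.5·(-0.171852) − 0.25·(-0.111227) = 0.1137.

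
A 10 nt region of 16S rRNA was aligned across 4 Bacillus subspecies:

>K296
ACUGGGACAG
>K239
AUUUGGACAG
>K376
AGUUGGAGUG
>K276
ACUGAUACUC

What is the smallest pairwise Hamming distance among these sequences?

Pairwise Hamming distances:
  K296 vs K239: 2
  K296 vs K376: 4
  K296 vs K276: 4
  K239 vs K376: 3
  K239 vs K276: 6
  K376 vs K276: 6
The smallest is 2, between K296 and K239.

2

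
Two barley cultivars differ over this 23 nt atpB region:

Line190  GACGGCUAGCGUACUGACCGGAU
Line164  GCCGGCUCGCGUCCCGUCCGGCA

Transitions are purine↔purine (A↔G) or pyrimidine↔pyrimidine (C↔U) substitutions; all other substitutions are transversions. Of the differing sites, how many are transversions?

6

Differing sites — 2:A/C (Tv); 8:A/C (Tv); 13:A/C (Tv); 15:U/C (Ti); 17:A/U (Tv); 22:A/C (Tv); 23:U/A (Tv).
Of the 7 differences, 1 transition and 6 transversions, so the answer is 6.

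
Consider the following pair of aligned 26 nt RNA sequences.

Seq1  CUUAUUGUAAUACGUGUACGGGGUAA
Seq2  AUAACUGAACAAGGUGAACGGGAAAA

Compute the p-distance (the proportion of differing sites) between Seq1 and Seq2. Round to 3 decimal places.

Mismatches occur at site 1 (C→A), site 3 (U→A), site 5 (U→C), site 8 (U→A), site 10 (A→C), site 11 (U→A), site 13 (C→G), site 17 (U→A), site 23 (G→A), site 24 (U→A).
There are 10 differences over 26 sites, so p = 10/26 = 0.385.

0.385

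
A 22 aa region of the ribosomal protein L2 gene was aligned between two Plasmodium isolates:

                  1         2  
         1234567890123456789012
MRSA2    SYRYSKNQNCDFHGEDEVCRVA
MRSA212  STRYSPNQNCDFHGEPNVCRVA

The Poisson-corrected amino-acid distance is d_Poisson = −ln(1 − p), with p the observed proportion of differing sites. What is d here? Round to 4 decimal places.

Mismatches occur at site 2 (Y→T), site 6 (K→P), site 16 (D→P), site 17 (E→N).
p = 4/22 = 0.181818.
d = −ln(1 − 0.181818) = −ln(0.818182) = 0.2007.

0.2007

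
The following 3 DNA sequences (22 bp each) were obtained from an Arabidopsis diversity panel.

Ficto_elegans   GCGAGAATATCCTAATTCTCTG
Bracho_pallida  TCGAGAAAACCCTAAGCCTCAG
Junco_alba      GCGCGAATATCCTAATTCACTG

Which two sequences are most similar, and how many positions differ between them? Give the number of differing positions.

Pairwise Hamming distances:
  Ficto_elegans vs Bracho_pallida: 6
  Ficto_elegans vs Junco_alba: 2
  Bracho_pallida vs Junco_alba: 8
The smallest is 2, between Ficto_elegans and Junco_alba.

2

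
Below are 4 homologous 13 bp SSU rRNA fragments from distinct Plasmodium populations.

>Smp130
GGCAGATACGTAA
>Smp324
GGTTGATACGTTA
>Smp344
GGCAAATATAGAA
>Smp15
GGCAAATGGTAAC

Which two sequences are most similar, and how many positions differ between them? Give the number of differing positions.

Pairwise Hamming distances:
  Smp130 vs Smp324: 3
  Smp130 vs Smp344: 4
  Smp130 vs Smp15: 6
  Smp324 vs Smp344: 7
  Smp324 vs Smp15: 9
  Smp344 vs Smp15: 5
The smallest is 3, between Smp130 and Smp324.

3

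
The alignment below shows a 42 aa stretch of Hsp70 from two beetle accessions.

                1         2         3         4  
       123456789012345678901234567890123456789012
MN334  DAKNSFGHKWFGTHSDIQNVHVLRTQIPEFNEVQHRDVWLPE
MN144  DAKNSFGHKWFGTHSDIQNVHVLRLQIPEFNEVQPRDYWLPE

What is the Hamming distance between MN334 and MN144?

The sequences differ at positions 25 (T/L), 35 (H/P), 38 (V/Y).
That gives 3 mismatches out of 42 aligned sites, so the Hamming distance is 3.

3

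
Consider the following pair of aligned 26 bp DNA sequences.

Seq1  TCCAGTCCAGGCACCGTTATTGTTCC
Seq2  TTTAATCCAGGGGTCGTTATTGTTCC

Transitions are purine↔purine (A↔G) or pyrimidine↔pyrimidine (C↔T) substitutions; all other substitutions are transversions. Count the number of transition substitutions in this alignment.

Mismatches occur at site 2 (C↔T, transition), site 3 (C↔T, transition), site 5 (G↔A, transition), site 12 (C↔G, transversion), site 13 (A↔G, transition), site 14 (C↔T, transition).
Of the 6 differences, 5 transitions and 1 transversion, so the answer is 5.

5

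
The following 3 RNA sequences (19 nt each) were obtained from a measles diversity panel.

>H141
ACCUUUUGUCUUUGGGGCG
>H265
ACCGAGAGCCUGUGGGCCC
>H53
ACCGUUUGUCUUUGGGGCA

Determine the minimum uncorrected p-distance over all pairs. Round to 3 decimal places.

0.105

Pairwise Hamming distances:
  H141 vs H265: 8
  H141 vs H53: 2
  H265 vs H53: 7
The smallest is 2 mismatches, between H141 and H53; p = 2/19 = 0.105.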